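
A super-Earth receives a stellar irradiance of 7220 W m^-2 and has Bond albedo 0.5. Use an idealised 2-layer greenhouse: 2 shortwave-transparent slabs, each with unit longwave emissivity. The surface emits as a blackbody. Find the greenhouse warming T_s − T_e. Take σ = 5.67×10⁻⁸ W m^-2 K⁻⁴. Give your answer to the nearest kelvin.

112 K

Top-of-atmosphere balance: σT_e⁴ = S(1−α)/4 = 902.5 W m^-2 → T_e = 355.2 K.
T_s = (N+1)^(1/4)·T_e = 467.5 K.
So the greenhouse effect raises the surface by 467.5 − 355.2 = 112.3 K.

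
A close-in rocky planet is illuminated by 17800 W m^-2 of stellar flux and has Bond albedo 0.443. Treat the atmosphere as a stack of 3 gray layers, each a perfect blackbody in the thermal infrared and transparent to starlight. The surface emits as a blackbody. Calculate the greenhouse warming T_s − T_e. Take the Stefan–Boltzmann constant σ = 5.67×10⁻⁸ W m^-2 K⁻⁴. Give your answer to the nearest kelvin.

189 K

Top-of-atmosphere balance: σT_e⁴ = S(1−α)/4 = 2479 W m^-2 → T_e = 457.3 K.
Surface: T_s = (4)^¼·T_e = 646.7 K.
Warming: T_s − T_e = 189.4 K.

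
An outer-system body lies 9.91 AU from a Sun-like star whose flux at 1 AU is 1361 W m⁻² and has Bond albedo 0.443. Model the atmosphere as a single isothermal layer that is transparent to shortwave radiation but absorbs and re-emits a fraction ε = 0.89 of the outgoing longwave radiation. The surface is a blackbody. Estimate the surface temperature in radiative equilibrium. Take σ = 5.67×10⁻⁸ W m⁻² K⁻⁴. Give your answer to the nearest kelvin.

88 K

Flux at the orbit: S = 1361/(9.91)² = 13.86 W m⁻².
Effective emission temperature (TOA balance): σT_e⁴ = S(1−α)/4 = 1.930 W m⁻² → T_e = 76.38 K.
For a single slab of emissivity ε, T_s⁴ = 2T_e⁴/(2−ε); thus T_s = 76.38·(1.802)^(1/4) = 88.49 K.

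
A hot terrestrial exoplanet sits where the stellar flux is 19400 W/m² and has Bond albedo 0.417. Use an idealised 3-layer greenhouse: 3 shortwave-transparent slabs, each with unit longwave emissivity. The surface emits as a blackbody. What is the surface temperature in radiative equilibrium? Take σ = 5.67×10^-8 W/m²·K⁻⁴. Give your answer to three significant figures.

668 kelvin

Top-of-atmosphere balance: σT_e⁴ = S(1−α)/4 = 2828 W/m² → T_e = 472.6 K.
Layer-by-layer balance gives σT_s⁴ = (N+1)σT_e⁴, so T_s = 4^¼·472.6 = 668.3 K.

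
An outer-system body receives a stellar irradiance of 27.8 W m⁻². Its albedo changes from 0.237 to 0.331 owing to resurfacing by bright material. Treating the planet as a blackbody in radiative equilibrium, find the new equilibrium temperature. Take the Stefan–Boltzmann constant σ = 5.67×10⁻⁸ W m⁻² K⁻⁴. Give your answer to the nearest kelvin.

95 kelvin

T₂ = [S(1−α₂)/(4σ)]^(1/4) = [27.80·0.669/(4σ)]^(1/4) = 95.16 K.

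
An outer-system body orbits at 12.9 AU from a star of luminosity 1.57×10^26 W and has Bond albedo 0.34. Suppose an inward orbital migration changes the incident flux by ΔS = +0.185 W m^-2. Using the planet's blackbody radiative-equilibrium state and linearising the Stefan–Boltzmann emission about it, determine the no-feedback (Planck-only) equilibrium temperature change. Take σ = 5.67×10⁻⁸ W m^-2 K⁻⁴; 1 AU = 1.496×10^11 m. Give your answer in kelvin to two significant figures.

d = 12.9 × 1.496×10^11 m = 1.930×10^12 m.
S = L/(4πd²) = 3.355 W m^-2.
Reference equilibrium: T_e = [S(1−α)/(4σ)]^(1/4) = 55.90 K.
ΔF = Δ[S(1−α)]/4 = (1−0.34)·+0.185/4 = 0.03052 W m^-2.
Planck response: λ_P = 4σT_e³ = 4·5.67×10⁻⁸·(55.90)³ = 0.03961 W m^-2/K.
Hence the no-feedback warming is ΔF/(4σT_e³) = 0.771 K.

0.77 K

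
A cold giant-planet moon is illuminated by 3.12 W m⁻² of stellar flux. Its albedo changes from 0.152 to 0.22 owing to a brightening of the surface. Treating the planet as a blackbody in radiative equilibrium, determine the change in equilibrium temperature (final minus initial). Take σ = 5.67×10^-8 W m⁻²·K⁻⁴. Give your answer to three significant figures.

With α = 0.152, T₁ = 58.44 K.
Final:   T₂ = [S(1−0.22)/(4σ)]^(1/4) = 57.23 K.
Change: 57.23 − 58.44 = -1.209 K.

-1.21 K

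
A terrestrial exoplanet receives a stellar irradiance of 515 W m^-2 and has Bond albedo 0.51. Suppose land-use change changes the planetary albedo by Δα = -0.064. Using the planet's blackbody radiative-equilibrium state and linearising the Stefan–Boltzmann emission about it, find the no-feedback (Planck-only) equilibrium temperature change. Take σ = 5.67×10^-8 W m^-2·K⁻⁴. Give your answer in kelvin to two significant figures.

Unperturbed T_e = [515.0·(1−0.51)/(4σ)]^¼ = 182.6 K.
The change in absorbed flux is Δ[S(1−α)/4] = −SΔα/4 = 8.240 W m^-2.
The Planck feedback parameter is 4σT_e³ = 1.382 W m^-2/K.
Hence the no-feedback warming is ΔF/(4σT_e³) = 5.96 K.

6.0 K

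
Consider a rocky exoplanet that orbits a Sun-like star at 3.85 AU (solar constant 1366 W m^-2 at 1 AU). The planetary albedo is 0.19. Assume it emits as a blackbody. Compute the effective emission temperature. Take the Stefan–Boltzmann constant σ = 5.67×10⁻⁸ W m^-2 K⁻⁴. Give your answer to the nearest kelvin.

135 K

Irradiance scales as 1/d², so S = 1366 W m^-2 × (1/3.85)² = 92.16 W m^-2.
The planet absorbs (1−α)S over its disc πR² and re-emits over 4πR², so the mean absorbed flux is (1−0.19)·92.16/4 = 18.66 W m^-2.
Set σT⁴ = 18.66 → T = (18.66/σ)^(1/4) = 134.7 K.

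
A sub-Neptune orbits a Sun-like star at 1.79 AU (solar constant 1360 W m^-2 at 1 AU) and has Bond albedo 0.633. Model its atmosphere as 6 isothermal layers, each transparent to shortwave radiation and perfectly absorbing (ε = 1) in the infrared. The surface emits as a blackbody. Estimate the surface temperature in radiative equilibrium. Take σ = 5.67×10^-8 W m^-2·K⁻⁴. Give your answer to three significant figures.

263 kelvin

By the inverse-square law, S = 1360/1.79² = 424.5 W m^-2.
The effective emission temperature is T_e = [S(1−α)/(4σ)]^¼ = 161.9 K.
Layer-by-layer balance gives σT_s⁴ = (N+1)σT_e⁴, so T_s = 7^¼·161.9 = 263.3 K.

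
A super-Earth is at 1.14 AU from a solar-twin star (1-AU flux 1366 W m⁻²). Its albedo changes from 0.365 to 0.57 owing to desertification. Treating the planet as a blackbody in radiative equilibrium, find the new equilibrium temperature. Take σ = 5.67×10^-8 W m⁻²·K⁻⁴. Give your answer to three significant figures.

211 kelvin

Flux at the orbit: S = 1366/(1.14)² = 1051 W m⁻².
T₂ = [S(1−α₂)/(4σ)]^(1/4) = [1051·0.43/(4σ)]^(1/4) = 211.3 K.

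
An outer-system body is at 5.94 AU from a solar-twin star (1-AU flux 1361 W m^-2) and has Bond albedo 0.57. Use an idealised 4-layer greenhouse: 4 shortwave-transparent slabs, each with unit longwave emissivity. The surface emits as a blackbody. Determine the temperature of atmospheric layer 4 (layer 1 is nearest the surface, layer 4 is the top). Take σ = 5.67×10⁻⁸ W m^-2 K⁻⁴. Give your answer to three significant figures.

By the inverse-square law, S = 1361/5.94² = 38.57 W m^-2.
OLR = S(1−α)/4 = 4.147 W m^-2; the top layer radiates at T_e = 92.48 K.
The net upward flux σT_e⁴ is constant between every pair of levels, so T_k⁴ = (N+1−k)T_e⁴.
T_4 = (1)^(1/4)·92.48 = 92.48 K.

92.5 K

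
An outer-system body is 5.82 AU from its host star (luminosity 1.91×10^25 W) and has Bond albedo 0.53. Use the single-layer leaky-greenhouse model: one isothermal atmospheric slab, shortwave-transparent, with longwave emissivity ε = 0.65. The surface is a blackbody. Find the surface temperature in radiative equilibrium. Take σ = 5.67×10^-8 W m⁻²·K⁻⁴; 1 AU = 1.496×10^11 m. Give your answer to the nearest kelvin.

Orbital distance: d = 5.82 AU = 8.707×10^11 m.
S = L/(4πd²) = 2.005 W m⁻².
At the top of the atmosphere, σT_e⁴ = S(1−α)/4 = 0.2356 W m⁻², giving T_e = 45.15 K.
For a single slab of emissivity ε, T_s⁴ = 2T_e⁴/(2−ε); thus T_s = 45.15·(1.481)^(1/4) = 49.81 K.

50 kelvin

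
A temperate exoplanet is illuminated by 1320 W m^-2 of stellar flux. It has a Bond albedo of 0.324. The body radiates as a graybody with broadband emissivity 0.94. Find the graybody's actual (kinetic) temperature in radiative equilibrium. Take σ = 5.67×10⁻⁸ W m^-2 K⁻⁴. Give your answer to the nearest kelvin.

Absorbed flux (global mean): S(1−α)/4 = 1320·0.676/4 = 223.1 W m^-2.
Equating to εσT⁴ with ε = 0.94: T = (223.1/0.94σ)^(1/4) = 254.4 K.

254 kelvin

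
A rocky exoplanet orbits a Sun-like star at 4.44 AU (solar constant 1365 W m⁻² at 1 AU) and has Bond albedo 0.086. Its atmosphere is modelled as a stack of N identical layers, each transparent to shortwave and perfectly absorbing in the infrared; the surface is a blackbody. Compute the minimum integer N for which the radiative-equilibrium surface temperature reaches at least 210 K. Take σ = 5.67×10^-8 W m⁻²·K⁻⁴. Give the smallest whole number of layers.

Irradiance scales as 1/d², so S = 1365 W m⁻² × (1/4.44)² = 69.24 W m⁻².
The effective emission temperature is T_e = [S(1−α)/(4σ)]^¼ = 129.2 K.
Since T_s⁴ = (N+1)T_e⁴, we need N ≥ (T_s/T_e)⁴ − 1 = 5.970.
The minimum whole number is N = 6.

6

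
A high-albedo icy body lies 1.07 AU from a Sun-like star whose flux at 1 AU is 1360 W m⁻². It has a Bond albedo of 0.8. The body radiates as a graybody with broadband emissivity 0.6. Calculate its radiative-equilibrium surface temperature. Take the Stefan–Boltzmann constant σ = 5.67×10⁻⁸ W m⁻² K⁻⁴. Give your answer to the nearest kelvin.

204 K

By the inverse-square law, S = 1360/1.07² = 1188 W m⁻².
Absorbed flux (global mean): S(1−α)/4 = 1188·0.2/4 = 59.39 W m⁻².
Radiative balance εσT⁴ = 59.39 gives T = [59.39/(0.6·σ)]^(1/4) = 204.4 K.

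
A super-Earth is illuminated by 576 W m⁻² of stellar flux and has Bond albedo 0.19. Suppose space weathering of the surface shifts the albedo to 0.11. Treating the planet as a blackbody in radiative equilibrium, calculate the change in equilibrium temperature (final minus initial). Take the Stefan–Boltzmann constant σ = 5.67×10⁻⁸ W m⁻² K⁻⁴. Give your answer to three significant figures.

5.07 K

With α = 0.19, T₁ = 213.0 K.
Final:   T₂ = [S(1−0.11)/(4σ)]^(1/4) = 218.0 K.
ΔT = T₂ − T₁ = 5.074 K.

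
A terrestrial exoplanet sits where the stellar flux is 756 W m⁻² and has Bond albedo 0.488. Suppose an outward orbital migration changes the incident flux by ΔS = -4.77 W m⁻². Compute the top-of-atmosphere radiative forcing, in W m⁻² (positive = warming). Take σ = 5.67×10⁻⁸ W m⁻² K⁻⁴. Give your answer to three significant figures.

TOA radiative forcing: ΔF = (1−α)ΔS/4 = 0.512·(-4.77)/4 = -0.6106 W m⁻².

-0.611 W m⁻²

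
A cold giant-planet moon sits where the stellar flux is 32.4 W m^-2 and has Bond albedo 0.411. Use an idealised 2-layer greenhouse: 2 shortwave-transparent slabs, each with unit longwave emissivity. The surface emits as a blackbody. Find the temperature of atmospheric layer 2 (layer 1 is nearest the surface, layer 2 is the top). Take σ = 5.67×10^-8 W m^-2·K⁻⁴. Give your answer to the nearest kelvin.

96 K

OLR = S(1−α)/4 = 4.771 W m^-2; the top layer radiates at T_e = 95.78 K.
The net upward flux σT_e⁴ is constant between every pair of levels, so T_k⁴ = (N+1−k)T_e⁴.
With k = 2: T_2 = (2+1−2)^¼·95.78 K = 95.78 K.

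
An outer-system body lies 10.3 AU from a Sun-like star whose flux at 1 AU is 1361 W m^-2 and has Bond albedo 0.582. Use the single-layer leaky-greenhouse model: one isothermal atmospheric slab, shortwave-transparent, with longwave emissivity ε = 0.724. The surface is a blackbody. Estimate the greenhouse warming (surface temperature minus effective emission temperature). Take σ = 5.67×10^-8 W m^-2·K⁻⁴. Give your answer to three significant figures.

8.29 kelvin

Irradiance scales as 1/d², so S = 1361 W m^-2 × (1/10.3)² = 12.83 W m^-2.
Effective emission temperature (TOA balance): σT_e⁴ = S(1−α)/4 = 1.341 W m^-2 → T_e = 69.73 K.
For a single slab of emissivity ε, T_s⁴ = 2T_e⁴/(2−ε); thus T_s = 69.73·(1.567)^(1/4) = 78.02 K.
T_s − T_e = 78.02 − 69.73 = 8.292 K.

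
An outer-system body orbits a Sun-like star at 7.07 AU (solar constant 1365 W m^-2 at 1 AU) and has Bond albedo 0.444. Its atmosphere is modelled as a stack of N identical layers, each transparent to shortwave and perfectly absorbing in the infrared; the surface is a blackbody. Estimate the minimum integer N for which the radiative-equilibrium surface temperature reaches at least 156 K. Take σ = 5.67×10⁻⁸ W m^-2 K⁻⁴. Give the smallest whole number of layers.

8

Irradiance scales as 1/d², so S = 1365 W m^-2 × (1/7.07)² = 27.31 W m^-2.
The effective emission temperature is T_e = [S(1−α)/(4σ)]^¼ = 90.45 K.
T_s = (N+1)^(1/4)·T_e ≥ 156 K requires N+1 ≥ (T_s/T_e)⁴ = (156/90.45)⁴ = 8.847.
So N ≥ 7.847; the smallest integer is N = 8.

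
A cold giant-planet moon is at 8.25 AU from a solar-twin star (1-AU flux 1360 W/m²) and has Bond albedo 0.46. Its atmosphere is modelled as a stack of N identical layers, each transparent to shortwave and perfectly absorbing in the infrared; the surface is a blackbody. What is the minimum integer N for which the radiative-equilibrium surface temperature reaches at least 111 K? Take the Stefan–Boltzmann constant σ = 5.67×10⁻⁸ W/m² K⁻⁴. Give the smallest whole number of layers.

Irradiance scales as 1/d², so S = 1360 W/m² × (1/8.25)² = 19.98 W/m².
Top-of-atmosphere balance: σT_e⁴ = S(1−α)/4 = 2.698 W/m² → T_e = 83.05 K.
T_s = (N+1)^(1/4)·T_e ≥ 111 K requires N+1 ≥ (T_s/T_e)⁴ = (111/83.05)⁴ = 3.191.
Rounding up, N = 3.

3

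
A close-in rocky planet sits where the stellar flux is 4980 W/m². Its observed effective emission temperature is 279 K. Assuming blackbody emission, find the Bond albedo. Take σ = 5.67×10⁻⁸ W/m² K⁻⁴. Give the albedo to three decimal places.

Rearranging the radiative balance, α = 1 − 4σT⁴/S.
4σT⁴ = 4·5.67×10⁻⁸·(279)⁴ = 1374 W/m².
1−α = 1374/4980 = 0.2760, so α = 0.7240.

0.724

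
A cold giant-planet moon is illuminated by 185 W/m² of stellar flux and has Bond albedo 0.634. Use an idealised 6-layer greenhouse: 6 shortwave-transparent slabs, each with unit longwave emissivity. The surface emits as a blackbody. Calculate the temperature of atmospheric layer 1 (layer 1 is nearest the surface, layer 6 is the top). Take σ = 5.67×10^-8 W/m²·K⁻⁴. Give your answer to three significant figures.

OLR = S(1−α)/4 = 16.93 W/m²; the top layer radiates at T_e = 131.4 K.
Each opaque layer satisfies 2T_j⁴ = T_{j−1}⁴ + T_{j+1}⁴, giving T_k⁴ = (N+1−k)T_e⁴.
With k = 1: T_1 = (6+1−1)^¼·131.4 K = 205.7 K.

206 K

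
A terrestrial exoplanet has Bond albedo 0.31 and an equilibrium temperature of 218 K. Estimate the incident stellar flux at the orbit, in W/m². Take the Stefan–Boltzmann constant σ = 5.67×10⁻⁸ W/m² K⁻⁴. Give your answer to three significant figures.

742 W/m²

Invert the energy balance for S: S = 4σT⁴/(1−α).
σT⁴ = 5.67×10⁻⁸·(218)⁴ = 128.1 W/m².
So S = 4×128.1/(1−0.31) = 742.4 W/m².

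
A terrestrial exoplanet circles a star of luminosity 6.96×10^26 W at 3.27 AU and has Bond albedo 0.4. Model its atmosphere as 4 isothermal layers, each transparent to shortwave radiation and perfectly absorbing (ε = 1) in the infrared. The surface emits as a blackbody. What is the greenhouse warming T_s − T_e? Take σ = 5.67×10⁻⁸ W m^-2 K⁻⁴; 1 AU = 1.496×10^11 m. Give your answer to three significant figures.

d = 3.27 × 1.496×10^11 m = 4.892×10^11 m.
S = L/(4πd²) = 231.4 W m^-2.
Top-of-atmosphere balance: σT_e⁴ = S(1−α)/4 = 34.72 W m^-2 → T_e = 157.3 K.
Surface: T_s = (5)^¼·T_e = 235.2 K.
Warming: T_s − T_e = 77.92 K.

77.9 kelvin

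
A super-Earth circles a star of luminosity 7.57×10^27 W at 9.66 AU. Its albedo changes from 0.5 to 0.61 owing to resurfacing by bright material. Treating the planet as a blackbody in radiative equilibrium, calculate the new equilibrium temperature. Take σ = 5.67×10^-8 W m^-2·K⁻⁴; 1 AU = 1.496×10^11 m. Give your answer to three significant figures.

d = 9.66 × 1.496×10^11 m = 1.445×10^12 m.
Flux at the orbit: S = L/(4πd²) = 7.57×10^27/(4π·(1.45×10^12)²) = 288.4 W m^-2.
New equilibrium: T₂ = [(1−0.61)·288.4/(4σ)]^(1/4) = 149.2 K.

149 K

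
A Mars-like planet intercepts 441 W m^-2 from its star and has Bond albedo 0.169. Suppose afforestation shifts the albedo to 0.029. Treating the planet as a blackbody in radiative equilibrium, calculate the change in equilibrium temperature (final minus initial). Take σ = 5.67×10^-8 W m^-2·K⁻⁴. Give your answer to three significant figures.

7.96 K

Before: T₁ = [441.0·0.831/(4σ)]^(1/4) = 200.5 K.
With α = 0.029, T₂ = 208.5 K.
Change: 208.5 − 200.5 = 7.958 K.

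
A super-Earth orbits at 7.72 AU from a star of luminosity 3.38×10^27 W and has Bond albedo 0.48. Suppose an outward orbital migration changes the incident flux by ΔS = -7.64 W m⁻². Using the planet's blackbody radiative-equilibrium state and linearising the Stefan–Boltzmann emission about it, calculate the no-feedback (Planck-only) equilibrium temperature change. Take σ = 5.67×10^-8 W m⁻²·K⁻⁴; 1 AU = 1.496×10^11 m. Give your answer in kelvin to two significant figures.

d = 7.72 × 1.496×10^11 m = 1.155×10^12 m.
S = L/(4πd²) = 201.7 W m⁻².
The baseline emission temperature is T_e = 146.6 K.
TOA radiative forcing: ΔF = (1−α)ΔS/4 = 0.52·(-7.64)/4 = -0.9932 W m⁻².
Linearising σT⁴ gives d(σT⁴)/dT = 4σT_e³ = 0.7151 W m⁻² per K.
So ΔT₀ = -0.9932/0.7151 = -1.39 K.

-1.4 kelvin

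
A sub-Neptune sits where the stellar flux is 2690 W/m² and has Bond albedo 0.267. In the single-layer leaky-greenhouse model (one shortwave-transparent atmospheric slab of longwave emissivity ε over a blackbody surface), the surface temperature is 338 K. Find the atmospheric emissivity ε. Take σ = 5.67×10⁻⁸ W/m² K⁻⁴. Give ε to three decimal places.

TOA balance gives T_e = 305.4 K.
Since (2−ε)/2 = (T_e/T_s)⁴ = 0.6661, ε = 0.6678.

0.668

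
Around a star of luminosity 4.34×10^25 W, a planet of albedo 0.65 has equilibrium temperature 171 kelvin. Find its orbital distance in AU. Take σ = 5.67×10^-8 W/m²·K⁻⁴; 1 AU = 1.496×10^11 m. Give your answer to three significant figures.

0.528 AU

Required flux: S = 4σT⁴/(1−α) = 554.1 W/m².
From L = 4πd²S, d = √(4.34×10^25/(4π·554.1)) = 7.895×10^10 m = 0.5278 AU.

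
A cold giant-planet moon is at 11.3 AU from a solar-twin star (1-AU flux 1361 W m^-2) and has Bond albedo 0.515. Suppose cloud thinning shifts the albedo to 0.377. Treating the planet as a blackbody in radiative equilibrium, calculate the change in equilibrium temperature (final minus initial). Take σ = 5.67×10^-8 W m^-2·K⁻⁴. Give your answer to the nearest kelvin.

Flux at the orbit: S = 1361/(11.3)² = 10.66 W m^-2.
Initial: T₁ = [S(1−0.515)/(4σ)]^(1/4) = 69.10 K.
Final:   T₂ = [S(1−0.377)/(4σ)]^(1/4) = 73.56 K.
ΔT = T₂ − T₁ = 4.464 K.

4 kelvin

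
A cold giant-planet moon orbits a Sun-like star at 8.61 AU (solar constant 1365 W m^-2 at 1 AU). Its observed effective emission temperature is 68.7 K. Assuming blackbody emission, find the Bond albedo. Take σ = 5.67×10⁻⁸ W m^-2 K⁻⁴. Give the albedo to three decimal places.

0.726

Irradiance scales as 1/d², so S = 1365 W m^-2 × (1/8.61)² = 18.41 W m^-2.
Energy balance: S(1−α)/4 = σT⁴, so 1−α = 4σT⁴/S.
4σT⁴ = 4·5.67×10⁻⁸·(68.7)⁴ = 5.052 W m^-2.
Hence α = 1 − 5.052/18.41 = 0.7256.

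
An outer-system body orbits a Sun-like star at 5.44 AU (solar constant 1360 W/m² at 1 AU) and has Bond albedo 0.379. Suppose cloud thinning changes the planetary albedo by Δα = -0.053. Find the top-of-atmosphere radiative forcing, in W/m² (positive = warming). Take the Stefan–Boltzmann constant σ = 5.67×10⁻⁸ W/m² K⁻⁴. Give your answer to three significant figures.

Irradiance scales as 1/d², so S = 1360 W/m² × (1/5.44)² = 45.96 W/m².
The change in absorbed flux is Δ[S(1−α)/4] = −SΔα/4 = 0.6089 W/m².

0.609 W/m²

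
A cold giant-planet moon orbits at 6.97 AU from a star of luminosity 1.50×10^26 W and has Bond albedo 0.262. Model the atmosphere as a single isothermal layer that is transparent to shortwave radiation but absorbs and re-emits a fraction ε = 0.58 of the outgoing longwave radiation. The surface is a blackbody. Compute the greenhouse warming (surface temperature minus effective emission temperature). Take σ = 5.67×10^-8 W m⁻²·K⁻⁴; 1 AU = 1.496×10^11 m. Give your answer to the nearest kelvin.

7 kelvin

Orbital distance: d = 6.97 AU = 1.043×10^12 m.
Flux at the orbit: S = L/(4πd²) = 1.50×10^26/(4π·(1.04×10^12)²) = 10.98 W m⁻².
Effective emission temperature (TOA balance): σT_e⁴ = S(1−α)/4 = 2.026 W m⁻² → T_e = 77.31 K.
The surface balance (absorbed SW + ε·downward IR = σT_s⁴) with T_a⁴ = T_s⁴/2 reduces to T_s = T_e·[2/(2−ε)]^¼ = 84.22 K.
T_s − T_e = 84.22 − 77.31 = 6.911 K.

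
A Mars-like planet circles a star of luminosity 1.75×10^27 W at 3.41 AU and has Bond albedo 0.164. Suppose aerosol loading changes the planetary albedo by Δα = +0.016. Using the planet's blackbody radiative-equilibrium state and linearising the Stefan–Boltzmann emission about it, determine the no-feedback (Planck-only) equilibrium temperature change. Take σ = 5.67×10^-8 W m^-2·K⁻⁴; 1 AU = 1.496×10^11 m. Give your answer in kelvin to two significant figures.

-1.0 K

d = 3.41 × 1.496×10^11 m = 5.101×10^11 m.
Flux at the orbit: S = L/(4πd²) = 1.75×10^27/(4π·(5.10×10^11)²) = 535.1 W m^-2.
Unperturbed T_e = [535.1·(1−0.164)/(4σ)]^¼ = 210.7 K.
The change in absorbed flux is Δ[S(1−α)/4] = −SΔα/4 = -2.141 W m^-2.
Planck response: λ_P = 4σT_e³ = 4·5.67×10⁻⁸·(210.7)³ = 2.123 W m^-2/K.
Hence the no-feedback warming is ΔF/(4σT_e³) = -1.01 K.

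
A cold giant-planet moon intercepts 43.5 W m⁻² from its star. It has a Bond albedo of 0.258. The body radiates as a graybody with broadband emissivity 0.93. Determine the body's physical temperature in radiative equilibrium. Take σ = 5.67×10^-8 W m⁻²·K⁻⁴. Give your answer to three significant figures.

The planet absorbs (1−α)S over its disc πR² and re-emits over 4πR², so the mean absorbed flux is (1−0.258)·43.50/4 = 8.069 W m⁻².
Radiative balance εσT⁴ = 8.069 gives T = [8.069/(0.93·σ)]^(1/4) = 111.2 K.

111 K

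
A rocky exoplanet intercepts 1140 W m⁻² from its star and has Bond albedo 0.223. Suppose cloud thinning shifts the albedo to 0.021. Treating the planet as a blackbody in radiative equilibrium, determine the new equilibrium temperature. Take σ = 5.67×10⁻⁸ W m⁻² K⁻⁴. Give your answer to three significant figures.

T₂ = [S(1−α₂)/(4σ)]^(1/4) = [1140·0.979/(4σ)]^(1/4) = 264.9 K.

265 K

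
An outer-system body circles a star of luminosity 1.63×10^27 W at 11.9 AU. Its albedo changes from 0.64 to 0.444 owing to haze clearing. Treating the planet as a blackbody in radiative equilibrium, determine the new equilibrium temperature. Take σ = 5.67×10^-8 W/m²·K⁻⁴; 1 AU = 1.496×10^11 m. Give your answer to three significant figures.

d = 11.9 × 1.496×10^11 m = 1.780×10^12 m.
Flux at the orbit: S = L/(4πd²) = 1.63×10^27/(4π·(1.78×10^12)²) = 40.93 W/m².
With the new albedo, S(1−α₂)/4 = 5.689 W/m², so T₂ = 100.1 K.

100 kelvin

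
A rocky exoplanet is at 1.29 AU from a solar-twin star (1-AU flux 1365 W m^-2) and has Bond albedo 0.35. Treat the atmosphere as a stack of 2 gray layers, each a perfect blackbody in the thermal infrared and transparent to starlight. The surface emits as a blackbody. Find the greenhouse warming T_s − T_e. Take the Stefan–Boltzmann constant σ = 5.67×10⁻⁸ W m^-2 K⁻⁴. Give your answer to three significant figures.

69.6 K

By the inverse-square law, S = 1365/1.29² = 820.3 W m^-2.
The effective emission temperature is T_e = [S(1−α)/(4σ)]^¼ = 220.2 K.
Surface: T_s = (3)^¼·T_e = 289.8 K.
So the greenhouse effect raises the surface by 289.8 − 220.2 = 69.60 K.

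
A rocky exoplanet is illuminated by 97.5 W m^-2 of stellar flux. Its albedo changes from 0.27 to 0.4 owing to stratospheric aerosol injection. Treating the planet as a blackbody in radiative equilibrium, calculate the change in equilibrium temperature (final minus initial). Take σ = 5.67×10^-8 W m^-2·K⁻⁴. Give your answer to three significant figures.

Initial: T₁ = [S(1−0.27)/(4σ)]^(1/4) = 133.1 K.
After:  T₂ = [97.50·0.6/(4σ)]^(1/4) = 126.7 K.
ΔT = T₂ − T₁ = -6.368 K.

-6.37 kelvin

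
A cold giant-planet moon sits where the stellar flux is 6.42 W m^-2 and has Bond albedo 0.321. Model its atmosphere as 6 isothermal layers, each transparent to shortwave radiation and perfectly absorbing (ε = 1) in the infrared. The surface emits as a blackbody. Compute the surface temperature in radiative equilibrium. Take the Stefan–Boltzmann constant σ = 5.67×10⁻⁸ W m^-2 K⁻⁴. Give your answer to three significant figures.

The effective emission temperature is T_e = [S(1−α)/(4σ)]^¼ = 66.21 K.
With N = 6 opaque layers, T_s = (N+1)^(1/4)·T_e = 7^(1/4)·66.21 = 107.7 K.

108 kelvin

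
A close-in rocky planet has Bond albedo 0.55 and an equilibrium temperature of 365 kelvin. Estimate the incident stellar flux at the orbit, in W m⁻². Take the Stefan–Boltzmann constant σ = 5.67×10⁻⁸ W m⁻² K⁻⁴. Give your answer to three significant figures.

Invert the energy balance for S: S = 4σT⁴/(1−α).
The emitted flux is σT⁴ = 1006 W m⁻².
So S = 4×1006/(1−0.55) = 8945 W m⁻².

8950 W m⁻²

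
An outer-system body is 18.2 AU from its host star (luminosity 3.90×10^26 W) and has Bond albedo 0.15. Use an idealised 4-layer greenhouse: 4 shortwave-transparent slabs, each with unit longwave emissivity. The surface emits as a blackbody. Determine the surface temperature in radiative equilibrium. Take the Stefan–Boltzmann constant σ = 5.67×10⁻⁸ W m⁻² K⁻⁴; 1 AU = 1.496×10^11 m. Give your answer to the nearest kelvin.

94 K

Orbital distance: d = 18.2 AU = 2.723×10^12 m.
S = L/(4πd²) = 4.186 W m⁻².
The effective emission temperature is T_e = [S(1−α)/(4σ)]^¼ = 62.94 K.
For an N-layer opaque stack, T_s⁴ = (N+1)T_e⁴, hence T_s = (5)^(1/4)×62.94 K = 94.11 K.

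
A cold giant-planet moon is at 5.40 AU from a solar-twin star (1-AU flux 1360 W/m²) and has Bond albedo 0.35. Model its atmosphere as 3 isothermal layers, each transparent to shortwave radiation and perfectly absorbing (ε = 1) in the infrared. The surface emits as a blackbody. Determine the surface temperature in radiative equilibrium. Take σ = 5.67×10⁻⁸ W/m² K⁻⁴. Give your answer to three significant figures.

By the inverse-square law, S = 1360/5.40² = 46.64 W/m².
The effective emission temperature is T_e = [S(1−α)/(4σ)]^¼ = 107.5 K.
For an N-layer opaque stack, T_s⁴ = (N+1)T_e⁴, hence T_s = (4)^(1/4)×107.5 K = 152.1 K.

152 K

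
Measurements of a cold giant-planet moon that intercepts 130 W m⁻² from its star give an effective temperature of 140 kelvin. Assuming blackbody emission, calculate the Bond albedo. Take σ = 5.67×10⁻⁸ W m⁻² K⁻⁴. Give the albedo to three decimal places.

From σT⁴ = S(1−α)/4 we invert for α: 1−α = 4σT⁴/S.
4σT⁴ = 4·5.67×10⁻⁸·(140)⁴ = 87.13 W m⁻².
1−α = 87.13/130.0 = 0.6702, so α = 0.3298.

0.330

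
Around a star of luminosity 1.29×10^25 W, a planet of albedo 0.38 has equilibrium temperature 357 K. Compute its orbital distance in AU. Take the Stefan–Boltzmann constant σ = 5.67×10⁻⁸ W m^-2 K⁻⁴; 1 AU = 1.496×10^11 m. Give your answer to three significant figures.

0.0879 AU

Required flux: S = 4σT⁴/(1−α) = 5942 W m^-2.
Then d = [L/(4πS)]^(1/2) = 1.314×10^10 m, i.e. 0.08786 AU.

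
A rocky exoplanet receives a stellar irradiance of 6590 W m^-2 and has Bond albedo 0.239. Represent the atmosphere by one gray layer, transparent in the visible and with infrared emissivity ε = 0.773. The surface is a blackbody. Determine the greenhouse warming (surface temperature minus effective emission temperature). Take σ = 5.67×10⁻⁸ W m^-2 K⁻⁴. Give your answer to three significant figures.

Effective emission temperature (TOA balance): σT_e⁴ = S(1−α)/4 = 1254 W m^-2 → T_e = 385.6 K.
For a single slab of emissivity ε, T_s⁴ = 2T_e⁴/(2−ε); thus T_s = 385.6·(1.63)^(1/4) = 435.7 K.
The atmosphere warms the surface by 50.10 K.

50.1 kelvin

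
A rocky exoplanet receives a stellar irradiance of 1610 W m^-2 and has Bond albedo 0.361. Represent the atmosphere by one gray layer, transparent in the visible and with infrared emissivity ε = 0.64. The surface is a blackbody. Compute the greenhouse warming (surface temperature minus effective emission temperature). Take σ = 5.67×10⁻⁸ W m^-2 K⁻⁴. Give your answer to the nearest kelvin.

The planet radiates to space at T_e = [S(1−α)/(4σ)]^(1/4) = 259.5 K.
Surface balance with a leaky layer gives σT_s⁴ = σT_e⁴·2/(2−ε), so T_s = T_e·[2/(2−0.64)]^(1/4) = 285.8 K.
Greenhouse warming: T_s − T_e = 26.27 K.

26 kelvin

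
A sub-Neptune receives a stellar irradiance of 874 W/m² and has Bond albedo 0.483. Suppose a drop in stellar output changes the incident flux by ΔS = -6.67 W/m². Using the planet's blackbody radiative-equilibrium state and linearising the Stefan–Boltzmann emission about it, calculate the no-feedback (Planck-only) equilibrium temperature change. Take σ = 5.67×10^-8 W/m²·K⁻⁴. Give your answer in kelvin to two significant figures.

-0.40 K

Reference equilibrium: T_e = [S(1−α)/(4σ)]^(1/4) = 211.3 K.
ΔF = Δ[S(1−α)]/4 = (1−0.483)·-6.67/4 = -0.8621 W/m².
Planck response: λ_P = 4σT_e³ = 4·5.67×10⁻⁸·(211.3)³ = 2.139 W/m²/K.
So ΔT₀ = -0.8621/2.139 = -0.403 K.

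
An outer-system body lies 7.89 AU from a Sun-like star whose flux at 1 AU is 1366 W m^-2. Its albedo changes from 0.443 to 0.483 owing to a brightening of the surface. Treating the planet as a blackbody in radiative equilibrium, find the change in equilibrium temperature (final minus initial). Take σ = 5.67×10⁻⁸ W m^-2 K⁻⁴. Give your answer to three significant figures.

Irradiance scales as 1/d², so S = 1366 W m^-2 × (1/7.89)² = 21.94 W m^-2.
Before: T₁ = [21.94·0.557/(4σ)]^(1/4) = 85.68 K.
After:  T₂ = [21.94·0.517/(4σ)]^(1/4) = 84.10 K.
ΔT = T₂ − T₁ = -1.581 K.

-1.58 K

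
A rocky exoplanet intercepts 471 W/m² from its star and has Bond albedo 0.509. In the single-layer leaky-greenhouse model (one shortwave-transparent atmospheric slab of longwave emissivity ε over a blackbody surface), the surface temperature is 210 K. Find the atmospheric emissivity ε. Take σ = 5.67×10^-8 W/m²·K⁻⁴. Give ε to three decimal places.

0.951

First, T_e = [471.0·(1−0.509)/(4σ)]^(1/4) = 178.7 K.
Since (2−ε)/2 = (T_e/T_s)⁴ = 0.5243, ε = 0.9514.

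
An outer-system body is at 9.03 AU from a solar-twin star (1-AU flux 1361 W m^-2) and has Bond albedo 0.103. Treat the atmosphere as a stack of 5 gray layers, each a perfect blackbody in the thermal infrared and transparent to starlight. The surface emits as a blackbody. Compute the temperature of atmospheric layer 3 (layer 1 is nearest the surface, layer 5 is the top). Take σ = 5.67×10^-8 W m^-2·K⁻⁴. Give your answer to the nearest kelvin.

By the inverse-square law, S = 1361/9.03² = 16.69 W m^-2.
OLR = S(1−α)/4 = 3.743 W m^-2; the top layer radiates at T_e = 90.14 K.
The net upward flux σT_e⁴ is constant between every pair of levels, so T_k⁴ = (N+1−k)T_e⁴.
T_3 = (3)^(1/4)·90.14 = 118.6 K.

119 kelvin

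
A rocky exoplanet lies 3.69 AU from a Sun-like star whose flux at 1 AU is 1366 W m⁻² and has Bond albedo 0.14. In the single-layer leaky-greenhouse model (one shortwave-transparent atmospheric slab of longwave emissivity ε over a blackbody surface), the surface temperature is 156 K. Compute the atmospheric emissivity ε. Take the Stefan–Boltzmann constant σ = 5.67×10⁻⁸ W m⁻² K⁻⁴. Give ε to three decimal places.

0.715

Irradiance scales as 1/d², so S = 1366 W m⁻² × (1/3.69)² = 100.3 W m⁻².
Effective temperature: T_e = [S(1−α)/(4σ)]^(1/4) = 139.7 K.
Inverting T_s⁴ = 2T_e⁴/(2−ε): (T_e/T_s)⁴ = 0.6423, so ε = 2(1 − 0.6423) = 0.7153.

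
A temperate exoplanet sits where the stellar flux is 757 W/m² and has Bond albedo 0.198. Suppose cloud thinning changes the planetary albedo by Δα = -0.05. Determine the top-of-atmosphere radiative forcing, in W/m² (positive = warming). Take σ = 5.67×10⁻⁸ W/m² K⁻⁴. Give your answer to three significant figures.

9.46 W/m²

TOA radiative forcing: ΔF = −S·Δα/4 = −757.0·(-0.05)/4 = 9.463 W/m².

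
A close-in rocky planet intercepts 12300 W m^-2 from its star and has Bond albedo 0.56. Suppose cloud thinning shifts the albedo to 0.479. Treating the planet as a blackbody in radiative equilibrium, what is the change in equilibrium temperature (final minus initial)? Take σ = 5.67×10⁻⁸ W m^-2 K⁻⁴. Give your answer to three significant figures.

17.0 kelvin

Before: T₁ = [12300·0.44/(4σ)]^(1/4) = 393.0 K.
After:  T₂ = [12300·0.521/(4σ)]^(1/4) = 410.0 K.
ΔT = T₂ − T₁ = 16.96 K.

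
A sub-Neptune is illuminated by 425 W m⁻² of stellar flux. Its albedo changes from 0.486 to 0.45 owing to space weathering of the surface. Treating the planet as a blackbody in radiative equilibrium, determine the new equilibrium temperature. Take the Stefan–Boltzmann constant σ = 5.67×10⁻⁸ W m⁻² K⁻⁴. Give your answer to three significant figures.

179 kelvin

T₂ = [S(1−α₂)/(4σ)]^(1/4) = [425.0·0.55/(4σ)]^(1/4) = 179.2 K.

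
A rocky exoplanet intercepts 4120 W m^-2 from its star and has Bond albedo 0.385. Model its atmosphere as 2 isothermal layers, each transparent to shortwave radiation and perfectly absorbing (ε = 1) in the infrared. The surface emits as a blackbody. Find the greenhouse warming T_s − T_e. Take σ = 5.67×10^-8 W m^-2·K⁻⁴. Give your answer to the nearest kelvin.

Top-of-atmosphere balance: σT_e⁴ = S(1−α)/4 = 633.5 W m^-2 → T_e = 325.1 K.
Surface: T_s = (3)^¼·T_e = 427.9 K.
Warming: T_s − T_e = 102.8 K.

103 K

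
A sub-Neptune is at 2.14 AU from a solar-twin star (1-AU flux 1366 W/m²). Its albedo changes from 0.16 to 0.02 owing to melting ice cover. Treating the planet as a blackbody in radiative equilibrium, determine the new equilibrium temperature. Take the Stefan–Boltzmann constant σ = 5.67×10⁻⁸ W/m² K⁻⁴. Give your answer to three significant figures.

By the inverse-square law, S = 1366/2.14² = 298.3 W/m².
New equilibrium: T₂ = [(1−0.02)·298.3/(4σ)]^(1/4) = 189.5 K.

189 K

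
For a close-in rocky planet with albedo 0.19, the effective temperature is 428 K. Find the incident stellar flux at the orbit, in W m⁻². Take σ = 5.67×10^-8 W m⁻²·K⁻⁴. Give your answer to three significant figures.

9400 W m⁻²

Invert the energy balance for S: S = 4σT⁴/(1−α).
The emitted flux is σT⁴ = 1903 W m⁻².
So S = 4×1903/(1−0.19) = 9396 W m⁻².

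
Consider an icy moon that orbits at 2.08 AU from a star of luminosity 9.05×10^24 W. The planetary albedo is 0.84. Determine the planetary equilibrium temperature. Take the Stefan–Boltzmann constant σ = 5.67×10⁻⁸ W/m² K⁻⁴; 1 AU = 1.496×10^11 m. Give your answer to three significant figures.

d = 2.08 × 1.496×10^11 m = 3.112×10^11 m.
Spreading L over a sphere of radius d: S = 9.05×10^24/(4π·3.11×10^11²) = 7.438 W/m².
Averaging over the sphere, the absorbed flux is S(1−α)/4 = 0.2975 W/m².
Balancing against σT⁴: T = (0.2975/5.67×10⁻⁸)^(1/4) = 47.86 K.

47.9 kelvin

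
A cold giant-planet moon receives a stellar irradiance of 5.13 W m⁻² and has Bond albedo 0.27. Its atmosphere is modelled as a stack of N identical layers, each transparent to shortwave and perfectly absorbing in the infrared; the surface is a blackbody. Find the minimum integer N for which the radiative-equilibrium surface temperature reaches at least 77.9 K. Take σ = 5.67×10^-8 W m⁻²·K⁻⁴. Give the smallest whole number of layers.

2

The effective emission temperature is T_e = [S(1−α)/(4σ)]^¼ = 63.75 K.
T_s = (N+1)^(1/4)·T_e ≥ 77.9 K requires N+1 ≥ (T_s/T_e)⁴ = (77.9/63.75)⁴ = 2.230.
The minimum whole number is N = 2.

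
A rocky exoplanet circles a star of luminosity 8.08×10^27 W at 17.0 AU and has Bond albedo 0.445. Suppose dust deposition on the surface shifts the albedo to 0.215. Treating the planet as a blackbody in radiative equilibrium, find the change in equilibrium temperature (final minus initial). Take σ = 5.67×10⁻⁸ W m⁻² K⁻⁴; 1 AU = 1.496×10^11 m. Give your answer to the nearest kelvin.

11 K

d = 17.0 × 1.496×10^11 m = 2.543×10^12 m.
Flux at the orbit: S = L/(4πd²) = 8.08×10^27/(4π·(2.54×10^12)²) = 99.41 W m⁻².
Initial: T₁ = [S(1−0.445)/(4σ)]^(1/4) = 124.9 K.
After:  T₂ = [99.41·0.785/(4σ)]^(1/4) = 136.2 K.
ΔT = T₂ − T₁ = 11.31 K.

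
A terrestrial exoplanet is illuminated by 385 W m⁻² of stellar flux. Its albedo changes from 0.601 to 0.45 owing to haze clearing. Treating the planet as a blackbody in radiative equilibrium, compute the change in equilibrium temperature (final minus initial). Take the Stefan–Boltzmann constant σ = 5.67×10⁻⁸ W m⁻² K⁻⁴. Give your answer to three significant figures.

13.5 K

Initial: T₁ = [S(1−0.601)/(4σ)]^(1/4) = 161.3 K.
With α = 0.45, T₂ = 174.8 K.
ΔT = T₂ − T₁ = 13.48 K.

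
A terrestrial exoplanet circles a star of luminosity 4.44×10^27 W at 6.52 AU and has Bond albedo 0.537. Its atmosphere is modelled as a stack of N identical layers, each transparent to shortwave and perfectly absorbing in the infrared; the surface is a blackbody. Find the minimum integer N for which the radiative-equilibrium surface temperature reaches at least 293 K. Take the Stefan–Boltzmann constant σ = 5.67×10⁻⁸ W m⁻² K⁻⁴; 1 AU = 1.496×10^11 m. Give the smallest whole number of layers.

Orbital distance: d = 6.52 AU = 9.754×10^11 m.
Spreading L over a sphere of radius d: S = 4.44×10^27/(4π·9.75×10^11²) = 371.4 W m⁻².
The effective emission temperature is T_e = [S(1−α)/(4σ)]^¼ = 165.9 K.
Need (N+1)T_e⁴ ≥ T_s⁴, i.e. N+1 ≥ (293/165.9)⁴ = 9.721.
So N ≥ 8.721; the smallest integer is N = 9.

9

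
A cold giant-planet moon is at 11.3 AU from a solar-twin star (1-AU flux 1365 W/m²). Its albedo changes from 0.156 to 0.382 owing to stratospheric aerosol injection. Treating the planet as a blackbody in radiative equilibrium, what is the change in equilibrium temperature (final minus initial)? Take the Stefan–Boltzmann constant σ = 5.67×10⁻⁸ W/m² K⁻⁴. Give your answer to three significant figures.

-5.95 K

Flux at the orbit: S = 1365/(11.3)² = 10.69 W/m².
With α = 0.156, T₁ = 79.42 K.
Final:   T₂ = [S(1−0.382)/(4σ)]^(1/4) = 73.46 K.
Change: 73.46 − 79.42 = -5.953 K.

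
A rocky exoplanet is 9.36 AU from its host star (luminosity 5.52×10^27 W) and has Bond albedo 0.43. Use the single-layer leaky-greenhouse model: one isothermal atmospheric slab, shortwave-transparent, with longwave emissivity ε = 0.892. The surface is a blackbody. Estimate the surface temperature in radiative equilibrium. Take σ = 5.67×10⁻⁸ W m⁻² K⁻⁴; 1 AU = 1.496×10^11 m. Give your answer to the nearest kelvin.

179 K

Orbital distance: d = 9.36 AU = 1.400×10^12 m.
Flux at the orbit: S = L/(4πd²) = 5.52×10^27/(4π·(1.40×10^12)²) = 224.0 W m⁻².
Effective emission temperature (TOA balance): σT_e⁴ = S(1−α)/4 = 31.92 W m⁻² → T_e = 154.0 K.
For a single slab of emissivity ε, T_s⁴ = 2T_e⁴/(2−ε); thus T_s = 154.0·(1.805)^(1/4) = 178.5 K.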